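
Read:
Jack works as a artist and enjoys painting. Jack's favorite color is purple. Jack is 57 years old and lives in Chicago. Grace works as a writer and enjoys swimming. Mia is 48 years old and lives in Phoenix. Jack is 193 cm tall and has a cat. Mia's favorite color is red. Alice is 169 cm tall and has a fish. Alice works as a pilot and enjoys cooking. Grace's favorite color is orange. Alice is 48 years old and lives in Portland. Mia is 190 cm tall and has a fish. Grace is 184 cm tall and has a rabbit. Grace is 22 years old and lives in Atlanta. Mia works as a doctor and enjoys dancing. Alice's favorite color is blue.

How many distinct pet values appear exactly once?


Unique pet values: 2

2


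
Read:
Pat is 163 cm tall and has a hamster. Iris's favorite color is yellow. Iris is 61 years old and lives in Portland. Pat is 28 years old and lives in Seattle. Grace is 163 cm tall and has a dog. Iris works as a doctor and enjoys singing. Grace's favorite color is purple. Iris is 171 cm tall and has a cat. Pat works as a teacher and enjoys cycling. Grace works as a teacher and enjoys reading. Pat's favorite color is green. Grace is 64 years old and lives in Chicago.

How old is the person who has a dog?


Person with dog is Grace, age 64

64


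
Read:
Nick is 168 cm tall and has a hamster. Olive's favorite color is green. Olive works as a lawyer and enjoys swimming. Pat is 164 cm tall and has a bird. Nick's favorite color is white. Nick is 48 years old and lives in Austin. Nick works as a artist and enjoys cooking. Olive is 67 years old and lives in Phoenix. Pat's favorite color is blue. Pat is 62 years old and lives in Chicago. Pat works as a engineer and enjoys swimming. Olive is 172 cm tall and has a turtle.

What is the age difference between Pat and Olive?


|62 - 67| = 5

5


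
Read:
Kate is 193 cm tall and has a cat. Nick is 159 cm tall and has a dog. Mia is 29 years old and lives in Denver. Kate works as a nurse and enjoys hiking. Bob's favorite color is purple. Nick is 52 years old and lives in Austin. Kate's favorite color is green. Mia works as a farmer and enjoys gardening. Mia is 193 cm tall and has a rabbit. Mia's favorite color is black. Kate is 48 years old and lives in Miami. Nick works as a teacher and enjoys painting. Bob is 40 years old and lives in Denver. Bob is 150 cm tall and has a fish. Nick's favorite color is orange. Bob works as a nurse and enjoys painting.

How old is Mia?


Mia is 29 years old

29


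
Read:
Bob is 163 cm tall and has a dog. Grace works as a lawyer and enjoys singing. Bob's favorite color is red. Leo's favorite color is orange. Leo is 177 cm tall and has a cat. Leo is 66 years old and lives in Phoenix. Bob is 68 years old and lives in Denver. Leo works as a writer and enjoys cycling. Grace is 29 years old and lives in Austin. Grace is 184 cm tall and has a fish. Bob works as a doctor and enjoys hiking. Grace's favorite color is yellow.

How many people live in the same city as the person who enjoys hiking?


Person with hobby hiking is Bob, city Denver. Count = 1

1


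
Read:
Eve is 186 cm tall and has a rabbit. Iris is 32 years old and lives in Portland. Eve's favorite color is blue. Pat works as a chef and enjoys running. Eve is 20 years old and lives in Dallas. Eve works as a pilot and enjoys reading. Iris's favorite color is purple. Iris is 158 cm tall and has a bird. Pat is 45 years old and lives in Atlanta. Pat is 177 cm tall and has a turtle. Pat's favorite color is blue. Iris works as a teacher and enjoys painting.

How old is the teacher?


The teacher is Iris, age 32

32


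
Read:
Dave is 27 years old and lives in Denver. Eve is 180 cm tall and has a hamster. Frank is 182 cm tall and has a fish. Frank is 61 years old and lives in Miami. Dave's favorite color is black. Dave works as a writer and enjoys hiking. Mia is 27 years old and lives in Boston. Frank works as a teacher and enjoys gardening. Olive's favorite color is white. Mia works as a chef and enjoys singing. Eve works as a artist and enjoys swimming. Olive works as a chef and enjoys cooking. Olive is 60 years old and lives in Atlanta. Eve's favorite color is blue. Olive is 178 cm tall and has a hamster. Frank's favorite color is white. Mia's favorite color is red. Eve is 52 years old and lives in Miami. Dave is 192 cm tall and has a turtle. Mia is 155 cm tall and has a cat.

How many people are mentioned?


People: Dave, Eve, Olive, Mia, Frank. Count = 5

5


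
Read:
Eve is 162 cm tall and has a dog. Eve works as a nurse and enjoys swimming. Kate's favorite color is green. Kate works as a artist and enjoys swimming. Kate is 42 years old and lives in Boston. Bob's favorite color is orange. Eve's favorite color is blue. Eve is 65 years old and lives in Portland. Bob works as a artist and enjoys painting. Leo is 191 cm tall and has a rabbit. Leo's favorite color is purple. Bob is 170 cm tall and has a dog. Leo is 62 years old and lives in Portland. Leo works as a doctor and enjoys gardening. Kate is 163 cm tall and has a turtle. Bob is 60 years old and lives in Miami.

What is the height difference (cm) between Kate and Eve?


|163 - 162| = 1

1


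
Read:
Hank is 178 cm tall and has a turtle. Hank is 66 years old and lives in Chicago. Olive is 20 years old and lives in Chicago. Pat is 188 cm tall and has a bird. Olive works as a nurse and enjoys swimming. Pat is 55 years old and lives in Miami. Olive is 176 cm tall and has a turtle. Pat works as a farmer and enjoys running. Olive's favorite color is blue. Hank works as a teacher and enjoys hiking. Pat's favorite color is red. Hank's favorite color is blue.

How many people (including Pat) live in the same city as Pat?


Pat lives in Miami. Count = 1

1


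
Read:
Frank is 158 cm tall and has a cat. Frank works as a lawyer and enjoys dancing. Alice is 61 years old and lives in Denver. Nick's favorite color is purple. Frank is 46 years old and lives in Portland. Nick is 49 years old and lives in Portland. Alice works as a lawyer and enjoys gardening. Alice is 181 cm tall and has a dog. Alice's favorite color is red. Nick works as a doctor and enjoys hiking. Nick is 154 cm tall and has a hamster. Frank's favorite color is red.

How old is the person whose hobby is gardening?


Person with hobby=gardening is Alice, age 61

61


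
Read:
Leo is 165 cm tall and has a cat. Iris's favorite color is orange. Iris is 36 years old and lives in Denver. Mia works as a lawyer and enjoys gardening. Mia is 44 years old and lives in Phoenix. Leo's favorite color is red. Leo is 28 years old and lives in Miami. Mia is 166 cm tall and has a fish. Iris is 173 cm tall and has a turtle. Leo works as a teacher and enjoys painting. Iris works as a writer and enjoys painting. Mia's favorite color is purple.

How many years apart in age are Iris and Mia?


36 vs 44, diff = 8

8


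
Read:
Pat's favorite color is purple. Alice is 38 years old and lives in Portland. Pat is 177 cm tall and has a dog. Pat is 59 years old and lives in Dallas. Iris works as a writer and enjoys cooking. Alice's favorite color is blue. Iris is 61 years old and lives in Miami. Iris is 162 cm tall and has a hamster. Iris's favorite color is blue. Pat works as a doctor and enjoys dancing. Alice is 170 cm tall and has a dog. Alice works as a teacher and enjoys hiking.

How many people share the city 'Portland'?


Count: 1

1


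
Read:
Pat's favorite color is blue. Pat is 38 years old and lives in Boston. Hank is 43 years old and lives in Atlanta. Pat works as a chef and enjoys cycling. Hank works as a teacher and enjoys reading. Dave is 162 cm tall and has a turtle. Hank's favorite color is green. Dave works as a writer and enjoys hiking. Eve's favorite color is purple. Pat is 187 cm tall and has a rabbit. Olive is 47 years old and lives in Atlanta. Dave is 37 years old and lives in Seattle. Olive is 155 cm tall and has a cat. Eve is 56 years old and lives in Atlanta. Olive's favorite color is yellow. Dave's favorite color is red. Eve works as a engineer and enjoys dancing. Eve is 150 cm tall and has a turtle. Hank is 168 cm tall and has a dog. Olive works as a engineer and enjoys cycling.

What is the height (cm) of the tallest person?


Tallest: Pat at 187 cm

187


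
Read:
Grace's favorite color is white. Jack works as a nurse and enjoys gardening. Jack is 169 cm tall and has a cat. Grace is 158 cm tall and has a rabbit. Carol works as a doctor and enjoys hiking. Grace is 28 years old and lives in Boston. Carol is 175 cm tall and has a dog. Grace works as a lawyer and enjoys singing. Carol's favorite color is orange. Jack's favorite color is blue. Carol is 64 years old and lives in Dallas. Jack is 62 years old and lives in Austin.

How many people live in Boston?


Count in Boston: 1

1


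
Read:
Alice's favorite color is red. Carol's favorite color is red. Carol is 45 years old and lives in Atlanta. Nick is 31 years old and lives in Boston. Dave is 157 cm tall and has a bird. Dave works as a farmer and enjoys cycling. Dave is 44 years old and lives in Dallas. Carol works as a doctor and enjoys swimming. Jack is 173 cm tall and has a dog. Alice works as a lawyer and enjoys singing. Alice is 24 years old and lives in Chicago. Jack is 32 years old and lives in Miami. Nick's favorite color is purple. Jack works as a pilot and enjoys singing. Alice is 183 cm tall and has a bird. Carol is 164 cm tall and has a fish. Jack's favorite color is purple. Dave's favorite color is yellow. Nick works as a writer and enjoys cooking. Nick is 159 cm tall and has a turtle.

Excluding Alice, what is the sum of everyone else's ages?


Sum (excluding Alice): 152

152


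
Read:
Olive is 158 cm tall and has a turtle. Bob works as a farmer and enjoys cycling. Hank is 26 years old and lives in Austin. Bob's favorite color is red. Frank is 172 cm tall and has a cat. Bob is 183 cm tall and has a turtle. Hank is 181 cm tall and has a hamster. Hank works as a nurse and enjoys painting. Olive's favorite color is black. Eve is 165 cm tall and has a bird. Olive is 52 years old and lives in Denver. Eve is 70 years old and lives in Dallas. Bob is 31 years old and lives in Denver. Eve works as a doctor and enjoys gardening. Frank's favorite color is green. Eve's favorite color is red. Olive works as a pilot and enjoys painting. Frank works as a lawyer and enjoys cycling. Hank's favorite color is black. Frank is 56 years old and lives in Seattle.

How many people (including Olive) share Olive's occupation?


Olive is a pilot. Count = 1

1


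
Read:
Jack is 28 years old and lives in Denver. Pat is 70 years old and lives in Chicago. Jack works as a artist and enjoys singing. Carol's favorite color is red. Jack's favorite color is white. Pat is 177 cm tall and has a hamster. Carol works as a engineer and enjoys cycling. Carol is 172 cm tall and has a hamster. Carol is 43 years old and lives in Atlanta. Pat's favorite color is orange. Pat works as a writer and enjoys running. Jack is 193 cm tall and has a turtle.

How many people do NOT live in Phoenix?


Not in Phoenix: 3

3


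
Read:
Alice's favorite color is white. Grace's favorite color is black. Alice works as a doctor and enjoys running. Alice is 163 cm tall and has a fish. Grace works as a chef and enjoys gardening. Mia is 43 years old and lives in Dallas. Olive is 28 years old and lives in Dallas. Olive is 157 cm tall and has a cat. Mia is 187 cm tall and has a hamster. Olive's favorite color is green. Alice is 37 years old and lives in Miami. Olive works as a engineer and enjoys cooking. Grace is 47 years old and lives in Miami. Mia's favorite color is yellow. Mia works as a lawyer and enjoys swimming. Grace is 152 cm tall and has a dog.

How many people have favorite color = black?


Count: 1

1


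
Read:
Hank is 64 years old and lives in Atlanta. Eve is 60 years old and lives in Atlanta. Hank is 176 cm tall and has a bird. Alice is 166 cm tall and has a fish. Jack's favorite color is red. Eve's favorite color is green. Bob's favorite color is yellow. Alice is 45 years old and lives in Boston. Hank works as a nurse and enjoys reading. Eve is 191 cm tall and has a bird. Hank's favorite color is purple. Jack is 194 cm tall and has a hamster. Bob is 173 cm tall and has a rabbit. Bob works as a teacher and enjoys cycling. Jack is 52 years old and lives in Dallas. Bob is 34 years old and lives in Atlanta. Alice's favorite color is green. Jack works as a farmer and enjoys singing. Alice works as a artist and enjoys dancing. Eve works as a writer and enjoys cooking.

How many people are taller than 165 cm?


Taller than 165: 5

5


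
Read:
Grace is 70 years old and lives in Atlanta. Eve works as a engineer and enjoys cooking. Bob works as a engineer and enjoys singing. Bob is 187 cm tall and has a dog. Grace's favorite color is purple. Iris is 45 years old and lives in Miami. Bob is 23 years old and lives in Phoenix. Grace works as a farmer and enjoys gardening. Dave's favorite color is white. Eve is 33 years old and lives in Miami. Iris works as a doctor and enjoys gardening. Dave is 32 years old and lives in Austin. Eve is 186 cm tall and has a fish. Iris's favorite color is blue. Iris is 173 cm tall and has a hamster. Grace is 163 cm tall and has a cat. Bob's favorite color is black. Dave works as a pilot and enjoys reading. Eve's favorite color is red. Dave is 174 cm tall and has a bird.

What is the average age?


Sum=203, n=5, avg=40.6

40.6


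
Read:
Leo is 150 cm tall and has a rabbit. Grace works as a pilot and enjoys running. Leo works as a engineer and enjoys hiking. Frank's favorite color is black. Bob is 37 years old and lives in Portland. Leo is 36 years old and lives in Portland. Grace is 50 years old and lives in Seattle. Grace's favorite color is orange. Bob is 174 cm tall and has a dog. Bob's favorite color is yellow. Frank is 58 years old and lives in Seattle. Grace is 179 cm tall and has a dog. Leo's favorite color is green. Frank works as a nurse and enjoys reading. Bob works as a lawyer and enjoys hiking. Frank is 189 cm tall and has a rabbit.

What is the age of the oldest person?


Oldest: Frank at 58

58


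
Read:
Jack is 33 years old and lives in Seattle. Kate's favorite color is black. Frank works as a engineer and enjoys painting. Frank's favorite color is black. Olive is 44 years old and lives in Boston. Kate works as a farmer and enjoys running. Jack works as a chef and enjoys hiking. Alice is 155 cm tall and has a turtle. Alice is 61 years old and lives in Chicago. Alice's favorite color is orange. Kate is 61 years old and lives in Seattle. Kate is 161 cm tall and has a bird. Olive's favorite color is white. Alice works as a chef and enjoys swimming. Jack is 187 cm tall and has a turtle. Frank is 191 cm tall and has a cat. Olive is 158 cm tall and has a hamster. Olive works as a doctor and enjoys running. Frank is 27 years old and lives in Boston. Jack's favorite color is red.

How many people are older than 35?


Filter: 3

3


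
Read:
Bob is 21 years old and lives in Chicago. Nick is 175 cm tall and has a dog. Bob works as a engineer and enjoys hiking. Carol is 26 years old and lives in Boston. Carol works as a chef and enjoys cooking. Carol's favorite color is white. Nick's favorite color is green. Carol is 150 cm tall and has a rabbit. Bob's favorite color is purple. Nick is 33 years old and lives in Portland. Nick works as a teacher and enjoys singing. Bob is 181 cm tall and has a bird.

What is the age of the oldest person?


Oldest: Nick at 33

33


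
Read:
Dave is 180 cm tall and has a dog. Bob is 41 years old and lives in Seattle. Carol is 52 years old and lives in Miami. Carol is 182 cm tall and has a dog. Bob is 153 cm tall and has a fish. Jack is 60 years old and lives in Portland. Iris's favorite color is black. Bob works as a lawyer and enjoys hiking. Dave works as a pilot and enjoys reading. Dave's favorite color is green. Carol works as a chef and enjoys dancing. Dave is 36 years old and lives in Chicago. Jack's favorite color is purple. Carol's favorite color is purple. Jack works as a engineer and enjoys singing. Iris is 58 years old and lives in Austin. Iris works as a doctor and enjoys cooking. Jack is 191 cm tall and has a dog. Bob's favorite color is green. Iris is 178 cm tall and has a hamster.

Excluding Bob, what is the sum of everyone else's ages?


Sum (excluding Bob): 206

206


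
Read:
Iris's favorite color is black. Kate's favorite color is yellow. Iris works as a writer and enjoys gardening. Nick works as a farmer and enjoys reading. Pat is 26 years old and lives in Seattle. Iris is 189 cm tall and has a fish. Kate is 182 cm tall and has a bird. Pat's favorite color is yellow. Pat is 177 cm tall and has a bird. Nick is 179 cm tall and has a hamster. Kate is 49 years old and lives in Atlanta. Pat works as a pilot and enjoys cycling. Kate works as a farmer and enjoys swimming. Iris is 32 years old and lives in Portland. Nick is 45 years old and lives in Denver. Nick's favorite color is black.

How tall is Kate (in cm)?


Kate is 182 cm tall

182


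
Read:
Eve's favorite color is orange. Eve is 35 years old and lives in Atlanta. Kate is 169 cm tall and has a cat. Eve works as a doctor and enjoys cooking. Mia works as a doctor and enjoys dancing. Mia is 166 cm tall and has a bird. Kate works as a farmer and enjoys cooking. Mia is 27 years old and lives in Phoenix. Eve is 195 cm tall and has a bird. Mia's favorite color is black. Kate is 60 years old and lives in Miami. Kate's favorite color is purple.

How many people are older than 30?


Filter: 2

2


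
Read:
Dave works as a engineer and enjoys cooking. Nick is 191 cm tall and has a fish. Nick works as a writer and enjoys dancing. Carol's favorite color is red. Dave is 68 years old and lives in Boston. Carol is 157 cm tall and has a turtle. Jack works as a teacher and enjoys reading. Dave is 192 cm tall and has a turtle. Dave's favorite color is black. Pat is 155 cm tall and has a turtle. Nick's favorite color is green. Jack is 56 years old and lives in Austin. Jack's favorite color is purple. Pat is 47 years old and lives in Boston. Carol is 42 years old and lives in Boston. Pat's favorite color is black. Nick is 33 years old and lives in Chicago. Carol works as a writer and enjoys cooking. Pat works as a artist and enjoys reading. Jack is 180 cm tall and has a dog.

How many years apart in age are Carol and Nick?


42 vs 33, diff = 9

9


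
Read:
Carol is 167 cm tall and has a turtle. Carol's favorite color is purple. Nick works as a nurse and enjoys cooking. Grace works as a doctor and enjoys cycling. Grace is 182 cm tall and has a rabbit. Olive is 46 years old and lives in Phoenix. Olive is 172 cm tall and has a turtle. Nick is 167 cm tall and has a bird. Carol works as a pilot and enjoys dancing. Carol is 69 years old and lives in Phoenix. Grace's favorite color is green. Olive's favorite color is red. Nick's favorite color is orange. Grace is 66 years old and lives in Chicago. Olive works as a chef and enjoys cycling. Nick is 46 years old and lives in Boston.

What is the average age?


Sum=227, n=4, avg=56.75

56.75


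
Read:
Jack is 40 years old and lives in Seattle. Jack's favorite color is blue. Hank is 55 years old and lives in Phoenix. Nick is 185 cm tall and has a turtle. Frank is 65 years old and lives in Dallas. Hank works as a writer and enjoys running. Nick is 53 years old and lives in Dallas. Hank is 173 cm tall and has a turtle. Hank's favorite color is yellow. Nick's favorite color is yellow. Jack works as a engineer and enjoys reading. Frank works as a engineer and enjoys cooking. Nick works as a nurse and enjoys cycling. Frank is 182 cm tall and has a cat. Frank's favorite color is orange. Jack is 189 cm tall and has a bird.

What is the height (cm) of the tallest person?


Tallest: Jack at 189 cm

189


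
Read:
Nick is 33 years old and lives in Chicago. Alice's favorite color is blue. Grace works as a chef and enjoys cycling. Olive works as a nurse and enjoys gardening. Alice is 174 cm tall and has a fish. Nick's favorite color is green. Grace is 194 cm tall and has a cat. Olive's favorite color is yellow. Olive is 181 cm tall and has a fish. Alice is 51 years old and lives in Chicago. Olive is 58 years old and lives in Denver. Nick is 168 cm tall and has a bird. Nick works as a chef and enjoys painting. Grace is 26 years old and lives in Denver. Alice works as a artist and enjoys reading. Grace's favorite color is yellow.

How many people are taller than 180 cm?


Taller than 180: 2

2


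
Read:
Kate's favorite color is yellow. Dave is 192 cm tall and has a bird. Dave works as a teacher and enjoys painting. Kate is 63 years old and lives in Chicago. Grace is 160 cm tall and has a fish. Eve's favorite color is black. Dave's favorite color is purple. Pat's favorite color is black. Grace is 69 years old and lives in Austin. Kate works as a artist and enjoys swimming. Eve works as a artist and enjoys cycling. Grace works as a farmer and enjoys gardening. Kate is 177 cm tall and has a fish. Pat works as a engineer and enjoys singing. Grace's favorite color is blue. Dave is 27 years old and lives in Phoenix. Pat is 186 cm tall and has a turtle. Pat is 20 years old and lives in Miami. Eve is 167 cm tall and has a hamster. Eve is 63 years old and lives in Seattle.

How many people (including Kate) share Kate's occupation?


Kate is a artist. Count = 2

2


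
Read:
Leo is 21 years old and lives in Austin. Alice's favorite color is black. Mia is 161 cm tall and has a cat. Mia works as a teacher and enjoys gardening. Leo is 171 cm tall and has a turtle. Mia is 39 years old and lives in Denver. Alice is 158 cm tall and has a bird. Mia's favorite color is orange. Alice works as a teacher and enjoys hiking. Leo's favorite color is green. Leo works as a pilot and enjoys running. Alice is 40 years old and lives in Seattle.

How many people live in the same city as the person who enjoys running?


Person with hobby running is Leo, city Austin. Count = 1

1


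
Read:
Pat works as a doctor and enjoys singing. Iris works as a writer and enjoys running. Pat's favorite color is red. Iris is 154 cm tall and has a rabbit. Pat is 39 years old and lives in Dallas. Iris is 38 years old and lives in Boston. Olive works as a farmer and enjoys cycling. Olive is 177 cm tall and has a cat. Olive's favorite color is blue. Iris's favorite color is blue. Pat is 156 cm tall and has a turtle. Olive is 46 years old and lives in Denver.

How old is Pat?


Pat is 39 years old

39


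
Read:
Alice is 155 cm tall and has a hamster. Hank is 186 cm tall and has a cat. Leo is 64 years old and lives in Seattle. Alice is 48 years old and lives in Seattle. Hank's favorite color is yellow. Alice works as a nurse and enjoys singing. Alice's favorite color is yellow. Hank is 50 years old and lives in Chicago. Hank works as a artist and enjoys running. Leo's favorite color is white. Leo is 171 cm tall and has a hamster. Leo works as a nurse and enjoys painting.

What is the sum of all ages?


48+50+64 = 162

162


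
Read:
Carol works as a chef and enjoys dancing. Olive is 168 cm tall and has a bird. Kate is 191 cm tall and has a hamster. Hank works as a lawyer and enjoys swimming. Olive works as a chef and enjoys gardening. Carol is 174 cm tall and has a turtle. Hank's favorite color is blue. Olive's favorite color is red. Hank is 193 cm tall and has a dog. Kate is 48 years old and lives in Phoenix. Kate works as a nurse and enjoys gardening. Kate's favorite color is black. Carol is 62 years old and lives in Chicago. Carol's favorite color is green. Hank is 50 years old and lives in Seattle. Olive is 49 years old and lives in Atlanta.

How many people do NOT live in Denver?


Not in Denver: 4

4


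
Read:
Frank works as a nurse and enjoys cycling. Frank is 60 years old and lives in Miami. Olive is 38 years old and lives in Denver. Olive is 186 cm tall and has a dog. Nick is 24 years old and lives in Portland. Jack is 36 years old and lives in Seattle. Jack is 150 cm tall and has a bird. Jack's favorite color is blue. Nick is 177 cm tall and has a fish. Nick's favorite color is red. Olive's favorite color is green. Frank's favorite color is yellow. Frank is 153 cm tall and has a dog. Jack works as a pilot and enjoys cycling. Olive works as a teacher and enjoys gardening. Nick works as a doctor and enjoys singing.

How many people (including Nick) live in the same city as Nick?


Nick lives in Portland. Count = 1

1


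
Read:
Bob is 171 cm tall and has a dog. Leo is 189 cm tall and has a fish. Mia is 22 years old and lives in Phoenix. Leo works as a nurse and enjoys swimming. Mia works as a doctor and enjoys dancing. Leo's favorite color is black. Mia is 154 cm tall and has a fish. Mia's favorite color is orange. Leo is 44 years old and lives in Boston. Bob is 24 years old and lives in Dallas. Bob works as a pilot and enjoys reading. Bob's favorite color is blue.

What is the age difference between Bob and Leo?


|24 - 44| = 20

20


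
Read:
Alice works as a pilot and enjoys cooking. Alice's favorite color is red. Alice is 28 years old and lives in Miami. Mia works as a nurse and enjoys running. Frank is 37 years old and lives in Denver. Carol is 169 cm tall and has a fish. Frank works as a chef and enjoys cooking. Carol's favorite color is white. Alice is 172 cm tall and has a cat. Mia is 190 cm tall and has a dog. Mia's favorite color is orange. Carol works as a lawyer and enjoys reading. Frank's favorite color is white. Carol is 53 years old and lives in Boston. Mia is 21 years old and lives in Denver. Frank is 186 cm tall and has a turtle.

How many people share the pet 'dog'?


Count: 1

1


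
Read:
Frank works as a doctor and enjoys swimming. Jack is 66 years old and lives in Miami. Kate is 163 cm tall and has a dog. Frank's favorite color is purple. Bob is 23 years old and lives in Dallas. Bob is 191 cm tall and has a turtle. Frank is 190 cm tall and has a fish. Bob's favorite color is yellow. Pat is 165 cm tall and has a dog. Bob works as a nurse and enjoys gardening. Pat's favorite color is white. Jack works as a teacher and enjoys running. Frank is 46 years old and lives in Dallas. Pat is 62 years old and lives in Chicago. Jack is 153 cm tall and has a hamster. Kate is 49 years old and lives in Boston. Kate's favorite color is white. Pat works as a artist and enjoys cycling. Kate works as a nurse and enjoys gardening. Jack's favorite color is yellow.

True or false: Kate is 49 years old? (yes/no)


Kate is actually 49. yes

yes


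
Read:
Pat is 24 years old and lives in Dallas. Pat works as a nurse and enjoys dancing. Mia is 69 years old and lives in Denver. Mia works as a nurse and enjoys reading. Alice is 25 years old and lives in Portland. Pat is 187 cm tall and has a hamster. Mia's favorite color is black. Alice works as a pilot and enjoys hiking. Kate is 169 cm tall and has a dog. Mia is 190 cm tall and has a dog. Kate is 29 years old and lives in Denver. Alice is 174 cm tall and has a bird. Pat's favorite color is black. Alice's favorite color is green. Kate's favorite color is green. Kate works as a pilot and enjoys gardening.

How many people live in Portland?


Count in Portland: 1

1


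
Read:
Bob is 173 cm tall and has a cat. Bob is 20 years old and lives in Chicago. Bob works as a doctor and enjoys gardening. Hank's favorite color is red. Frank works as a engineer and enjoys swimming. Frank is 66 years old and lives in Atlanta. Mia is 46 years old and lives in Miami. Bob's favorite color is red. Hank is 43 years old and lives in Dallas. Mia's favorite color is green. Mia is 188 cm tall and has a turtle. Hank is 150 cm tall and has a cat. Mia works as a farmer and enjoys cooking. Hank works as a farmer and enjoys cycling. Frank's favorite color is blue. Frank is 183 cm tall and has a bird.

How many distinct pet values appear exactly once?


Unique pet values: 2

2


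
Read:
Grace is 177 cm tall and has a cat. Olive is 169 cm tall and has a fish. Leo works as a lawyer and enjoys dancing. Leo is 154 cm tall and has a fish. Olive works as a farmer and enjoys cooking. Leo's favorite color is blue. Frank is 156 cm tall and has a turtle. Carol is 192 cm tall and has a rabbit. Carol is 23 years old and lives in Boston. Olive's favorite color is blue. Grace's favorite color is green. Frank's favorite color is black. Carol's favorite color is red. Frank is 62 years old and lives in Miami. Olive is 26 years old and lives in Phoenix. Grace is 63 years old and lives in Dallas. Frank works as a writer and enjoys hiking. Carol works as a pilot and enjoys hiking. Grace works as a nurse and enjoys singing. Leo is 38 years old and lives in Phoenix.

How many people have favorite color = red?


Count: 1

1


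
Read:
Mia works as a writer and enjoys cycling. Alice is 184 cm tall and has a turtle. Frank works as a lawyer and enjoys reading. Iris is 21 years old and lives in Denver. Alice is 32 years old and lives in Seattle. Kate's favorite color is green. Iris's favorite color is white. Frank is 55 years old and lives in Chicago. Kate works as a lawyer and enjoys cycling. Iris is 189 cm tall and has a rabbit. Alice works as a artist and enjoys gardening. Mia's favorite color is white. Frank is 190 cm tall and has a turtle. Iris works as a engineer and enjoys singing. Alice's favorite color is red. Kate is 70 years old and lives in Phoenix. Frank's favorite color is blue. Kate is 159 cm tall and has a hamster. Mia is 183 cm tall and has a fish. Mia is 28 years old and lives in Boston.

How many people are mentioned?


People: Alice, Kate, Frank, Iris, Mia. Count = 5

5


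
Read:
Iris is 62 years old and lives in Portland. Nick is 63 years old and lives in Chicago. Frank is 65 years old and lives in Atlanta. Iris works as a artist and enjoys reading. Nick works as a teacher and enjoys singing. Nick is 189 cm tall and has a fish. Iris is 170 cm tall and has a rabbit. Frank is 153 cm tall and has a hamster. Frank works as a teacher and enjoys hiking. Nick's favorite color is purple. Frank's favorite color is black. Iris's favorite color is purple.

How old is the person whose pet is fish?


Person with pet=fish is Nick, age 63

63


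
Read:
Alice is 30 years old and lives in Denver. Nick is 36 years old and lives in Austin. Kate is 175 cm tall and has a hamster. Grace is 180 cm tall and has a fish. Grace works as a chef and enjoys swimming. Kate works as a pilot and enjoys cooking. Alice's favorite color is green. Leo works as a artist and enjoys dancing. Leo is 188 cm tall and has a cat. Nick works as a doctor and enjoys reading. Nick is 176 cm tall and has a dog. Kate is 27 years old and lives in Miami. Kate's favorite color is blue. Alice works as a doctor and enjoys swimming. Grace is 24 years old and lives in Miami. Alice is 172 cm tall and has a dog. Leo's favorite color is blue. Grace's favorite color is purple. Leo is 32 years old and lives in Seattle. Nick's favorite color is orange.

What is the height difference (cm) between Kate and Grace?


|175 - 180| = 5

5


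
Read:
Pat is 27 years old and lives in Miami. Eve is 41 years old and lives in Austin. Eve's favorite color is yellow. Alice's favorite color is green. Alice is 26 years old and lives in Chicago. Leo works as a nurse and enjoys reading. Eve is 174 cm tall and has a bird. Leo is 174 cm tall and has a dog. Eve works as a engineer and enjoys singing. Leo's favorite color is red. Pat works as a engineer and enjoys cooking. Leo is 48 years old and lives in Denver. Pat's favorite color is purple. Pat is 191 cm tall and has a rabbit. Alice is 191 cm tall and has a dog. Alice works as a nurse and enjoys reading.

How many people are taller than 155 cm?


Taller than 155: 4

4


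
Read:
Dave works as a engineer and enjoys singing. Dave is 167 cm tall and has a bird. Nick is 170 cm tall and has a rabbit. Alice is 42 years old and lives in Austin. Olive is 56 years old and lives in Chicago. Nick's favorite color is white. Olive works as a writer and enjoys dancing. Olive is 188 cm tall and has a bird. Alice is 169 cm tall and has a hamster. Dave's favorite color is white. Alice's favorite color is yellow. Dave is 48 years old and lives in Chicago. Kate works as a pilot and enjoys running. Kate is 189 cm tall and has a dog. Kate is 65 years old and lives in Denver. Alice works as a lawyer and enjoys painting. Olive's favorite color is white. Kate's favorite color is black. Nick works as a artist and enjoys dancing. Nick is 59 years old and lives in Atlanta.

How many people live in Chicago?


Count in Chicago: 2

2


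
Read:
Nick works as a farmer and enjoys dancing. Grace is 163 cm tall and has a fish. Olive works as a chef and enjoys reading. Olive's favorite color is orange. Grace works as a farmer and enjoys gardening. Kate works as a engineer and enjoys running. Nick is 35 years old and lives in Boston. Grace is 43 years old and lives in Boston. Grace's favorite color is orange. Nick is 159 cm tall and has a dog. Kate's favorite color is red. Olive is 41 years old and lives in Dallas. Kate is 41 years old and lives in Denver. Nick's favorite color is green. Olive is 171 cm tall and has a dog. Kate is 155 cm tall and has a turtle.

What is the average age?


Sum=160, n=4, avg=40

40


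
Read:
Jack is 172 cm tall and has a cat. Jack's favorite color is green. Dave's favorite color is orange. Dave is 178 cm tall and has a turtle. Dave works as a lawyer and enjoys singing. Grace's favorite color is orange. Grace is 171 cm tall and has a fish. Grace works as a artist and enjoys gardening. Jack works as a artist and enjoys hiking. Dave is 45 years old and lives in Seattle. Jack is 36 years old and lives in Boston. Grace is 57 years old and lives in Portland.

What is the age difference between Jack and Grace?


|36 - 57| = 21

21


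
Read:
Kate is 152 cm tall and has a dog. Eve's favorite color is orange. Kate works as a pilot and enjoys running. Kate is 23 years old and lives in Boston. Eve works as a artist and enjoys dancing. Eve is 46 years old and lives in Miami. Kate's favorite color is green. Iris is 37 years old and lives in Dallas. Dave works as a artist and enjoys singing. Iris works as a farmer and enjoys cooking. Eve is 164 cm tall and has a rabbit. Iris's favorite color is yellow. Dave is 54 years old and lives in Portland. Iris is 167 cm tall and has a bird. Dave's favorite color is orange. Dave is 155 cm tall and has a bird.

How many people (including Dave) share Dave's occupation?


Dave is a artist. Count = 2

2


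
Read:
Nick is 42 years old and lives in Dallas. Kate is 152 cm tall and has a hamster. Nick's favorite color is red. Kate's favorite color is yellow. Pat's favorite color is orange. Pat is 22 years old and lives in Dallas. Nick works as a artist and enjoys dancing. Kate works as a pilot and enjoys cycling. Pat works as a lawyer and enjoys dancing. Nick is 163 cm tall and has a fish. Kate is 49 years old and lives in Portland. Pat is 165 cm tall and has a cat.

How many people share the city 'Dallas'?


Count: 2

2


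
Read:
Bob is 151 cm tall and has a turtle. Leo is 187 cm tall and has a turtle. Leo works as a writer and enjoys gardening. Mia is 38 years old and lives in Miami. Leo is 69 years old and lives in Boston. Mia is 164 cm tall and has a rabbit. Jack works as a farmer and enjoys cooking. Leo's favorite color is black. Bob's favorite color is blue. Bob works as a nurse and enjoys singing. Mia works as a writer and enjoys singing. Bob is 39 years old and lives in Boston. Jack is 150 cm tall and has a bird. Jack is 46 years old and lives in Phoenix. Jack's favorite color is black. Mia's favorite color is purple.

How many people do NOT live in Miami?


Not in Miami: 3

3


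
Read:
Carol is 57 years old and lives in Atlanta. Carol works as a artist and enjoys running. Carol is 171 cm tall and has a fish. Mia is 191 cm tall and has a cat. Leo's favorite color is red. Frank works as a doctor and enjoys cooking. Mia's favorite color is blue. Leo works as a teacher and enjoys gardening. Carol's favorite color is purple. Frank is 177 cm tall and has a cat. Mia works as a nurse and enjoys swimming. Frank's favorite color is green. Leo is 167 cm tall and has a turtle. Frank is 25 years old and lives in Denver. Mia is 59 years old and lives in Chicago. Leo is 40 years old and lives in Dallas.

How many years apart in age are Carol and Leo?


57 vs 40, diff = 17

17


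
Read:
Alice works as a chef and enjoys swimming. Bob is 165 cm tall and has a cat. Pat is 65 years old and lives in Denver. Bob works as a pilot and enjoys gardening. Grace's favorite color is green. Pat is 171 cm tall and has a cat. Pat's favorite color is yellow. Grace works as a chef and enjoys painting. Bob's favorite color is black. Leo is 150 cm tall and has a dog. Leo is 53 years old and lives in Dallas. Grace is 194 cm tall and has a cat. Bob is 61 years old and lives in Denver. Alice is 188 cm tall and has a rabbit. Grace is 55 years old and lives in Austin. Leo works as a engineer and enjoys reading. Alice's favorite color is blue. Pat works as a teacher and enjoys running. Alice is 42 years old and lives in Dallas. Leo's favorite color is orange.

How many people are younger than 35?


Filter: 0

0


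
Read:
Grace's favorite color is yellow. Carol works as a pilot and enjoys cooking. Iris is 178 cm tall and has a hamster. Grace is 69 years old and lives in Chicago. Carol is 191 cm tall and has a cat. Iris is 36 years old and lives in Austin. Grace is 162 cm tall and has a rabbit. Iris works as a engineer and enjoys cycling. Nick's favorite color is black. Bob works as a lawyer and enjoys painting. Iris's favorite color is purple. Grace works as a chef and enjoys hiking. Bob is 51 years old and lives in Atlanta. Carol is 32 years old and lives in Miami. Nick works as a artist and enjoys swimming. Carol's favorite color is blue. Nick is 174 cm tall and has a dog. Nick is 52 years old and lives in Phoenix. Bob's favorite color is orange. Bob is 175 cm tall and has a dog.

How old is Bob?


Bob is 51 years old

51


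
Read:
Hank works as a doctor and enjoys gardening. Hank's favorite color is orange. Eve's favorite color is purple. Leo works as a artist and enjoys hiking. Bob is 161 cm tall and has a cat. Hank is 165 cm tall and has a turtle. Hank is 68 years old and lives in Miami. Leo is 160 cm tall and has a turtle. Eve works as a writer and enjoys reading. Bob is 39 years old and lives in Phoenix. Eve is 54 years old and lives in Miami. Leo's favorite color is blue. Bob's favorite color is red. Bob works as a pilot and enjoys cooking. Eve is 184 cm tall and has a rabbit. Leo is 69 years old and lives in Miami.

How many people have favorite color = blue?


Count: 1

1


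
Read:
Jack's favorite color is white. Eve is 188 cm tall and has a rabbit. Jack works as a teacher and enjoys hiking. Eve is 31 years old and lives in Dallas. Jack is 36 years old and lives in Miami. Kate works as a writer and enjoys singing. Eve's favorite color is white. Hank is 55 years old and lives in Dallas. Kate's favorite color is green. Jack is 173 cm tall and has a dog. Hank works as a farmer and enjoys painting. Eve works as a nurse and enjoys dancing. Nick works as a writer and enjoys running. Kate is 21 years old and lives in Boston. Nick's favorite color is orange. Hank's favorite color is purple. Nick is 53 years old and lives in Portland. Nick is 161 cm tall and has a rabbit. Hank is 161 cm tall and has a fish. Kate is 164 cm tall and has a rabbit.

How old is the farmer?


The farmer is Hank, age 55

55


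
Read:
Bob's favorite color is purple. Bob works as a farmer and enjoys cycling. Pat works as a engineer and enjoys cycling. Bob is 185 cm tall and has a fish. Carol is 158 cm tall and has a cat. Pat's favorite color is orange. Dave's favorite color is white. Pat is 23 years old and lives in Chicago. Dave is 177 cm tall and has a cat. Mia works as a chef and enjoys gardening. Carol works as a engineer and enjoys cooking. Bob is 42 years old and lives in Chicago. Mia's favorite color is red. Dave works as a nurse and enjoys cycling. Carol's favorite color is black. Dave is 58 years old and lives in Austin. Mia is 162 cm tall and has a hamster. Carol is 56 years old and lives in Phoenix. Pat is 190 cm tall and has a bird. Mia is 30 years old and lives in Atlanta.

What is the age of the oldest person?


Oldest: Dave at 58

58
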